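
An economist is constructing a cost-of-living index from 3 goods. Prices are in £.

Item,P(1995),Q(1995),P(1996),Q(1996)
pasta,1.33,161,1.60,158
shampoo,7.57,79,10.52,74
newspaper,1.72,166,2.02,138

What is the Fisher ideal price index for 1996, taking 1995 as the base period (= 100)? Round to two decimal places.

Laspeyres component (base-period weights):
ΣP(1996)Q(1995) = 1.60×161 + 10.52×79 + 2.02×166 = 257.6 + 831.08 + 335.32 = 1424
ΣP(1995)Q(1995) = 1.33×161 + 7.57×79 + 1.72×166 = 214.13 + 598.03 + 285.52 = 1097.68
L = 1424 / 1097.68 × 100 = 129.7282
Paasche component (current-period weights):
ΣP(1996)Q(1996) = 1.60×158 + 10.52×74 + 2.02×138 = 252.8 + 778.48 + 278.76 = 1310.04
ΣP(1995)Q(1996) = 1.33×158 + 7.57×74 + 1.72×138 = 210.14 + 560.18 + 237.36 = 1007.68
P = 1310.04 / 1007.68 × 100 = 130.0056
Fisher = √(L × P) = √(129.7282 × 130.0056) = 129.8668

129.87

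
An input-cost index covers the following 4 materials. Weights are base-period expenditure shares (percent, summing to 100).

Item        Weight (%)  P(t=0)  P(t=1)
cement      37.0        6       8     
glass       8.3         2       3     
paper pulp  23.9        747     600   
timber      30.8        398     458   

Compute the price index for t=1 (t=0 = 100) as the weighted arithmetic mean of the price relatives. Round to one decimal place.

116.4

cement: 37.0 × (8/6) = 37.0 × 1.333333 = 49.3333
glass: 8.3 × (3/2) = 8.3 × 1.500000 = 12.4500
paper pulp: 23.9 × (600/747) = 23.9 × 0.803213 = 19.1968
timber: 30.8 × (458/398) = 30.8 × 1.150754 = 35.4432
Index = Σ wᵢ·(p₁ᵢ/p₀ᵢ) = 49.3333 + 12.4500 + 19.1968 + 35.4432 = 116.4233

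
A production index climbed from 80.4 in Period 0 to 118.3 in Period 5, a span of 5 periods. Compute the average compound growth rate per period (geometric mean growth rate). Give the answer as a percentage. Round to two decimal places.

8.03%

Growth factor = (118.3/80.4)^(1/5) = (1.471393)^(1/5) = 1.080303
Growth rate = 1.080303 − 1 = 0.080303 = 8.0303%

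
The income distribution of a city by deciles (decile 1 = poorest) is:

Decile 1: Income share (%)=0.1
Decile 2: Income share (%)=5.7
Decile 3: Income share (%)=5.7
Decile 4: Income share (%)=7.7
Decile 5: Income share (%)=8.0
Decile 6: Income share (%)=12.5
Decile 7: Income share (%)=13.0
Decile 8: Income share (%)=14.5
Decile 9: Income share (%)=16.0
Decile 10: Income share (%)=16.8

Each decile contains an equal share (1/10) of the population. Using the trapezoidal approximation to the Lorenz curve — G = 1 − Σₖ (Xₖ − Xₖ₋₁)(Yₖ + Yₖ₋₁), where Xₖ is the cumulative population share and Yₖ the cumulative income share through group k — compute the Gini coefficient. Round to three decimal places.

0.287

Cumulative income shares Yₖ: 0.0010, 0.0580, 0.1150, 0.1920, 0.2720, 0.3970, 0.5270, 0.6720, 0.8320, 1.0000
Σ (Xₖ−Xₖ₋₁)(Yₖ+Yₖ₋₁) = (1/10)(0.0010+0.0000) + (1/10)(0.0580+0.0010) + (1/10)(0.1150+0.0580) + (1/10)(0.1920+0.1150) + (1/10)(0.2720+0.1920) + (1/10)(0.3970+0.2720) + (1/10)(0.5270+0.3970) + (1/10)(0.6720+0.5270) + (1/10)(0.8320+0.6720) + (1/10)(1.0000+0.8320)
  = 0.0001 + 0.0059 + 0.0173 + 0.0307 + 0.0464 + 0.0669 + 0.0924 + 0.1199 + 0.1504 + 0.1832 = 0.7132
G = 1 − 0.7132 = 0.2868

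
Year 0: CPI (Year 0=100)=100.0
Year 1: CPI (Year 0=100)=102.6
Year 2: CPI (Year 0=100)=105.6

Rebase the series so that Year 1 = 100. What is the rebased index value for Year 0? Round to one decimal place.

97.5

Rebased(Year 0) = 100.0 / 102.6 × 100 = 97.4659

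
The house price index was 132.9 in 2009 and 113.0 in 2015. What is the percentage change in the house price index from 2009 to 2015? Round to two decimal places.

Change = (113.0 − 132.9) / 132.9 × 100
       = -19.9 / 132.9 × 100 = -14.9737%

-14.97%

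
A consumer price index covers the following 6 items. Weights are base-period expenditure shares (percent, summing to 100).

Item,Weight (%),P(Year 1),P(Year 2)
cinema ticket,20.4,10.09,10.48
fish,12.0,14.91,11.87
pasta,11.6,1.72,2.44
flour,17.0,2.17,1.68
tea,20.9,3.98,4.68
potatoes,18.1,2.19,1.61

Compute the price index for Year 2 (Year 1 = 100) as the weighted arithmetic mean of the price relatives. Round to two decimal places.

cinema ticket: 20.4 × (10.48/10.09) = 20.4 × 1.038652 = 21.1885
fish: 12.0 × (11.87/14.91) = 12.0 × 0.796110 = 9.5533
pasta: 11.6 × (2.44/1.72) = 11.6 × 1.418605 = 16.4558
flour: 17.0 × (1.68/2.17) = 17.0 × 0.774194 = 13.1613
tea: 20.9 × (4.68/3.98) = 20.9 × 1.175879 = 24.5759
potatoes: 18.1 × (1.61/2.19) = 18.1 × 0.735160 = 13.3064
Index = Σ wᵢ·(p₁ᵢ/p₀ᵢ) = 21.1885 + 9.5533 + 16.4558 + 13.1613 + 24.5759 + 13.3064 = 98.2412

98.24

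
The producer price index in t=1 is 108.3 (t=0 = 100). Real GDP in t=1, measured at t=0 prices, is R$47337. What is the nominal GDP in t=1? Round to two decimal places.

51265.97

Nominal = Real × (Index/100) = 47337 × (108.3/100)
        = 47337 × 1.083 = 51265.9710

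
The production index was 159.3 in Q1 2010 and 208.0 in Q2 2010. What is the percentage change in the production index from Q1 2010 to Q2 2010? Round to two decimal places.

Change = (208.0 − 159.3) / 159.3 × 100
       = 48.7 / 159.3 × 100 = 30.5712%

30.57%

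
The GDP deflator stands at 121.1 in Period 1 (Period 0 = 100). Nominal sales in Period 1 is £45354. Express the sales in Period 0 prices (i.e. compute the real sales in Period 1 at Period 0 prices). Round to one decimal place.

37451.7

Real = Nominal ÷ (Index/100) = 45354 ÷ (121.1/100)
     = 45354 ÷ 1.211 = 37451.6928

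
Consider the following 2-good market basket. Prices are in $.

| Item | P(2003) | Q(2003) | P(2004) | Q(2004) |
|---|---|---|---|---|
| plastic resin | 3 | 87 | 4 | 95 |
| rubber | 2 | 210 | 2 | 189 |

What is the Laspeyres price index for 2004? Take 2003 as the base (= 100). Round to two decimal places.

Laspeyres price index uses base-period quantities as weights.
ΣP(2004)·Q(2003) = 4×87 + 2×210 = 348 + 420 = 768
ΣP(2003)·Q(2003) = 3×87 + 2×210 = 261 + 420 = 681
Index = 768 / 681 × 100 = 112.7753

112.78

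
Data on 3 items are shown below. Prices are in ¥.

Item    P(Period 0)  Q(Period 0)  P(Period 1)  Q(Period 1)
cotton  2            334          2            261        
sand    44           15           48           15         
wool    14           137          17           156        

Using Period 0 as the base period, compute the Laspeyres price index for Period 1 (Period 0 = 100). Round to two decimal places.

Laspeyres price index uses base-period quantities as weights.
ΣP(Period 1)·Q(Period 0) = 2×334 + 48×15 + 17×137 = 668 + 720 + 2329 = 3717
ΣP(Period 0)·Q(Period 0) = 2×334 + 44×15 + 14×137 = 668 + 660 + 1918 = 3246
Index = 3717 / 3246 × 100 = 114.5102

114.51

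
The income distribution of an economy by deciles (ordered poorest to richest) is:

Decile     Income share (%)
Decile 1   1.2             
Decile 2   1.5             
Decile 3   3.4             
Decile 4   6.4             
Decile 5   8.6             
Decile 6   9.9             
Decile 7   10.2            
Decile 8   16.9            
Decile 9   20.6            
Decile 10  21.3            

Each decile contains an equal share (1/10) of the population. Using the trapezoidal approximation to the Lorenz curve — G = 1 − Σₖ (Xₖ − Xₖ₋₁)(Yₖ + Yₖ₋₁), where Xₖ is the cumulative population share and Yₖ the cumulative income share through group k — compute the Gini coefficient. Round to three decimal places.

0.395

Cumulative income shares Yₖ: 0.0120, 0.0270, 0.0610, 0.1250, 0.2110, 0.3100, 0.4120, 0.5810, 0.7870, 1.0000
Σ (Xₖ−Xₖ₋₁)(Yₖ+Yₖ₋₁) = (1/10)(0.0120+0.0000) + (1/10)(0.0270+0.0120) + (1/10)(0.0610+0.0270) + (1/10)(0.1250+0.0610) + (1/10)(0.2110+0.1250) + (1/10)(0.3100+0.2110) + (1/10)(0.4120+0.3100) + (1/10)(0.5810+0.4120) + (1/10)(0.7870+0.5810) + (1/10)(1.0000+0.7870)
  = 0.0012 + 0.0039 + 0.0088 + 0.0186 + 0.0336 + 0.0521 + 0.0722 + 0.0993 + 0.1368 + 0.1787 = 0.6052
G = 1 − 0.6052 = 0.3948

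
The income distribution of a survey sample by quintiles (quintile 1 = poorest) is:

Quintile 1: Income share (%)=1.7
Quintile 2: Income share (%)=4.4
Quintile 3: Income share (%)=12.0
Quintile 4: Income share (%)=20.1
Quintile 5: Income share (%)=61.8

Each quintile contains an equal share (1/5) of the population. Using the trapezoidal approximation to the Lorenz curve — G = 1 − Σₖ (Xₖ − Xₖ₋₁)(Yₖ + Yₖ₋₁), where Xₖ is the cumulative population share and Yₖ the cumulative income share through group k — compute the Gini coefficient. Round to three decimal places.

0.544

Cumulative income shares Yₖ: 0.0170, 0.0610, 0.1810, 0.3820, 1.0000
Σ (Xₖ−Xₖ₋₁)(Yₖ+Yₖ₋₁) = (1/5)(0.0170+0.0000) + (1/5)(0.0610+0.0170) + (1/5)(0.1810+0.0610) + (1/5)(0.3820+0.1810) + (1/5)(1.0000+0.3820)
  = 0.0034 + 0.0156 + 0.0484 + 0.1126 + 0.2764 = 0.4564
G = 1 − 0.4564 = 0.5436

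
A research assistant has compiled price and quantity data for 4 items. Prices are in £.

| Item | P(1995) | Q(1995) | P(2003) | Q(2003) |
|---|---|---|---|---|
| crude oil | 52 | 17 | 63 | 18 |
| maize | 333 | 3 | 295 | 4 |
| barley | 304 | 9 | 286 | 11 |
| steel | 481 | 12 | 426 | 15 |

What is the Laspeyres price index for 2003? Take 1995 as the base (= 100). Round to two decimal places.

Laspeyres price index uses base-period quantities as weights.
ΣP(2003)·Q(1995) = 63×17 + 295×3 + 286×9 + 426×12 = 1071 + 885 + 2574 + 5112 = 9642
ΣP(1995)·Q(1995) = 52×17 + 333×3 + 304×9 + 481×12 = 884 + 999 + 2736 + 5772 = 10391
Index = 9642 / 10391 × 100 = 92.7918

92.79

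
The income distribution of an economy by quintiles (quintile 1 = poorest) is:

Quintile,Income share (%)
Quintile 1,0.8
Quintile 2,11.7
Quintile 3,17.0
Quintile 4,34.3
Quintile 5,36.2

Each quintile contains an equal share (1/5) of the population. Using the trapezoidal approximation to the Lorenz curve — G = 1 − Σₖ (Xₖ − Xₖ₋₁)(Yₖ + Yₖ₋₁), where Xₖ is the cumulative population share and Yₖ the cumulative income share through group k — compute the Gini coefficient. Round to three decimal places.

0.374

Cumulative income shares Yₖ: 0.0080, 0.1250, 0.2950, 0.6380, 1.0000
Σ (Xₖ−Xₖ₋₁)(Yₖ+Yₖ₋₁) = (1/5)(0.0080+0.0000) + (1/5)(0.1250+0.0080) + (1/5)(0.2950+0.1250) + (1/5)(0.6380+0.2950) + (1/5)(1.0000+0.6380)
  = 0.0016 + 0.0266 + 0.0840 + 0.1866 + 0.3276 = 0.6264
G = 1 − 0.6264 = 0.3736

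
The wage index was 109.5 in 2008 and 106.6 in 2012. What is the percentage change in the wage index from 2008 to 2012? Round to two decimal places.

Change = (106.6 − 109.5) / 109.5 × 100
       = -2.9 / 109.5 × 100 = -2.6484%

-2.65%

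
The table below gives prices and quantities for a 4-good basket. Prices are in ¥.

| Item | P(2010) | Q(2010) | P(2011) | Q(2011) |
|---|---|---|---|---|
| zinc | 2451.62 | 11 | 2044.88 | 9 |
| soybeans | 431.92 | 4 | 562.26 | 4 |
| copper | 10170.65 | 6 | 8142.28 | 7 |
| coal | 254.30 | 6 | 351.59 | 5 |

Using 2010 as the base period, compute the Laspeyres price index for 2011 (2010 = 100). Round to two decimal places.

82.97

Laspeyres price index uses base-period quantities as weights.
ΣP(2011)·Q(2010) = 2044.88×11 + 562.26×4 + 8142.28×6 + 351.59×6 = 22493.68 + 2249.04 + 48853.68 + 2109.54 = 75705.94
ΣP(2010)·Q(2010) = 2451.62×11 + 431.92×4 + 10170.65×6 + 254.30×6 = 26967.82 + 1727.68 + 61023.9 + 1525.8 = 91245.2
Index = 75705.94 / 91245.2 × 100 = 82.9698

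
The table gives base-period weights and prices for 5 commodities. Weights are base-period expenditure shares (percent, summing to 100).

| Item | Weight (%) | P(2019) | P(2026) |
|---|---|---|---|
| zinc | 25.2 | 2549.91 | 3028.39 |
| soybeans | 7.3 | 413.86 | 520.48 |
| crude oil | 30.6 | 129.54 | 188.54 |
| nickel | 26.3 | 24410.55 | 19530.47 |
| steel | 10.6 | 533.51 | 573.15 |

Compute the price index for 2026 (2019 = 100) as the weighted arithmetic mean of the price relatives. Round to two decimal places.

zinc: 25.2 × (3028.39/2549.91) = 25.2 × 1.187646 = 29.9287
soybeans: 7.3 × (520.48/413.86) = 7.3 × 1.257623 = 9.1807
crude oil: 30.6 × (188.54/129.54) = 30.6 × 1.455458 = 44.5370
nickel: 26.3 × (19530.47/24410.55) = 26.3 × 0.800083 = 21.0422
steel: 10.6 × (573.15/533.51) = 10.6 × 1.074300 = 11.3876
Index = Σ wᵢ·(p₁ᵢ/p₀ᵢ) = 29.9287 + 9.1807 + 44.5370 + 21.0422 + 11.3876 = 116.0761

116.08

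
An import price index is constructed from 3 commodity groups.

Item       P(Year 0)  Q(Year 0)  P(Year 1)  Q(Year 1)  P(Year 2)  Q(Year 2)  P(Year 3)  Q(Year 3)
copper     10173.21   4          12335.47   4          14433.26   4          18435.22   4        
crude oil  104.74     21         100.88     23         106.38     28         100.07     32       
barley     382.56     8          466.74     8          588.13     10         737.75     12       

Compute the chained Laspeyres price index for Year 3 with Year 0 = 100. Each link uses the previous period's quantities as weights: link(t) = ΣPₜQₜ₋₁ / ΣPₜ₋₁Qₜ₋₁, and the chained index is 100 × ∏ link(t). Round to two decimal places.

Link Year 0→Year 1:
ΣP(Year 1)Q(Year 0) = 12335.47×4 + 100.88×21 + 466.74×8 = 49341.88 + 2118.48 + 3733.92 = 55194.28
ΣP(Year 0)Q(Year 0) = 10173.21×4 + 104.74×21 + 382.56×8 = 40692.84 + 2199.54 + 3060.48 = 45952.86
link = 55194.28/45952.86 = 1.201107
Link Year 1→Year 2:
ΣP(Year 2)Q(Year 1) = 14433.26×4 + 106.38×23 + 588.13×8 = 57733.04 + 2446.74 + 4705.04 = 64884.82
ΣP(Year 1)Q(Year 1) = 12335.47×4 + 100.88×23 + 466.74×8 = 49341.88 + 2320.24 + 3733.92 = 55396.04
link = 64884.82/55396.04 = 1.171290
Link Year 2→Year 3:
ΣP(Year 3)Q(Year 2) = 18435.22×4 + 100.07×28 + 737.75×10 = 73740.88 + 2801.96 + 7377.5 = 83920.34
ΣP(Year 2)Q(Year 2) = 14433.26×4 + 106.38×28 + 588.13×10 = 57733.04 + 2978.64 + 5881.3 = 66592.98
link = 83920.34/66592.98 = 1.260198
Chained index = 100 × 1.201107 × 1.171290 × 1.260198 = 177.2902

177.29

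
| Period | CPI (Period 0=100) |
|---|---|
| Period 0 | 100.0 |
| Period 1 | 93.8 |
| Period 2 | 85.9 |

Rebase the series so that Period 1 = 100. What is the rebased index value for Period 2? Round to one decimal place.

91.6

Rebased(Period 2) = 85.9 / 93.8 × 100 = 91.5778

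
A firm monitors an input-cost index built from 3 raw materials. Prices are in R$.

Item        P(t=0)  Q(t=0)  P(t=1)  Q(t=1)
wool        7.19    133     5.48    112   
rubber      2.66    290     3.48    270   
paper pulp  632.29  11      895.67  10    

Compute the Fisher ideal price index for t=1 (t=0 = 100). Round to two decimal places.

Laspeyres component (base-period weights):
ΣP(t=1)Q(t=0) = 5.48×133 + 3.48×290 + 895.67×11 = 728.84 + 1009.2 + 9852.37 = 11590.41
ΣP(t=0)Q(t=0) = 7.19×133 + 2.66×290 + 632.29×11 = 956.27 + 771.4 + 6955.19 = 8682.86
L = 11590.41 / 8682.86 × 100 = 133.4861
Paasche component (current-period weights):
ΣP(t=1)Q(t=1) = 5.48×112 + 3.48×270 + 895.67×10 = 613.76 + 939.6 + 8956.7 = 10510.06
ΣP(t=0)Q(t=1) = 7.19×112 + 2.66×270 + 632.29×10 = 805.28 + 718.2 + 6322.9 = 7846.38
P = 10510.06 / 7846.38 × 100 = 133.9479
Fisher = √(L × P) = √(133.4861 × 133.9479) = 133.7168

133.72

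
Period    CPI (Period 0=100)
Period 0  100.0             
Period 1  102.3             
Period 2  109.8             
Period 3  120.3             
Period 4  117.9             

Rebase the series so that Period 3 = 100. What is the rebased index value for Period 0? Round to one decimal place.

83.1

Rebased(Period 0) = 100.0 / 120.3 × 100 = 83.1255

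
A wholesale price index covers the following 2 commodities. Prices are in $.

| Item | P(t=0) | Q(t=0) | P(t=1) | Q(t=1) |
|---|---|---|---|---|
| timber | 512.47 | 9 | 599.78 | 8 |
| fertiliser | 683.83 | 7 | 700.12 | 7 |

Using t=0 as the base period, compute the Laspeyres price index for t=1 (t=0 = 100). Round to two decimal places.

Laspeyres price index uses base-period quantities as weights.
ΣP(t=1)·Q(t=0) = 599.78×9 + 700.12×7 = 5398.02 + 4900.84 = 10298.86
ΣP(t=0)·Q(t=0) = 512.47×9 + 683.83×7 = 4612.23 + 4786.81 = 9399.04
Index = 10298.86 / 9399.04 × 100 = 109.5735

109.57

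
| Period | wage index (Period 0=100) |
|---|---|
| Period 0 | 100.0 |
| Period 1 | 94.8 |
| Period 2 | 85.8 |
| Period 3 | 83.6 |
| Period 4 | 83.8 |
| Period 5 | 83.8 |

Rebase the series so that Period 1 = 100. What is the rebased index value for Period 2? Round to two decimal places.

Rebased(Period 2) = 85.8 / 94.8 × 100 = 90.5063

90.51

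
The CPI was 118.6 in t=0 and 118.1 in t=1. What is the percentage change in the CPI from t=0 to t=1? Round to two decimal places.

-0.42%

Change = (118.1 − 118.6) / 118.6 × 100
       = -0.5 / 118.6 × 100 = -0.4216%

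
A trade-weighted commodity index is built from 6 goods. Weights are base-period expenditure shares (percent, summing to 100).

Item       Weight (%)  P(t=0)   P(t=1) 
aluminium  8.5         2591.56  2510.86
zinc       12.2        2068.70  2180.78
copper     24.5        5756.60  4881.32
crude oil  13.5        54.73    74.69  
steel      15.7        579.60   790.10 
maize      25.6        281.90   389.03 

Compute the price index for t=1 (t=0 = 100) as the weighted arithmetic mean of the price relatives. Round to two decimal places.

aluminium: 8.5 × (2510.86/2591.56) = 8.5 × 0.968860 = 8.2353
zinc: 12.2 × (2180.78/2068.70) = 12.2 × 1.054179 = 12.8610
copper: 24.5 × (4881.32/5756.60) = 24.5 × 0.847952 = 20.7748
crude oil: 13.5 × (74.69/54.73) = 13.5 × 1.364699 = 18.4234
steel: 15.7 × (790.10/579.60) = 15.7 × 1.363182 = 21.4019
maize: 25.6 × (389.03/281.90) = 25.6 × 1.380028 = 35.3287
Index = Σ wᵢ·(p₁ᵢ/p₀ᵢ) = 8.2353 + 12.8610 + 20.7748 + 18.4234 + 21.4019 + 35.3287 = 117.0252

117.03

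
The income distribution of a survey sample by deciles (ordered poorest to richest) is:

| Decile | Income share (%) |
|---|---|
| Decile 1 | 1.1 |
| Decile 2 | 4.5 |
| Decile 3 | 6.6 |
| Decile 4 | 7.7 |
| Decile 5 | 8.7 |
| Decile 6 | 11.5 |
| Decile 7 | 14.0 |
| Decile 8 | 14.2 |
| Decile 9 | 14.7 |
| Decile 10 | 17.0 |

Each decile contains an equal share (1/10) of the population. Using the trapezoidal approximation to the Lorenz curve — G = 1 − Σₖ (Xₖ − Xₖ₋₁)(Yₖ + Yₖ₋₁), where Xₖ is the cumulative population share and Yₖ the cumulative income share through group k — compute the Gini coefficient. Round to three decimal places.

Cumulative income shares Yₖ: 0.0110, 0.0560, 0.1220, 0.1990, 0.2860, 0.4010, 0.5410, 0.6830, 0.8300, 1.0000
Σ (Xₖ−Xₖ₋₁)(Yₖ+Yₖ₋₁) = (1/10)(0.0110+0.0000) + (1/10)(0.0560+0.0110) + (1/10)(0.1220+0.0560) + (1/10)(0.1990+0.1220) + (1/10)(0.2860+0.1990) + (1/10)(0.4010+0.2860) + (1/10)(0.5410+0.4010) + (1/10)(0.6830+0.5410) + (1/10)(0.8300+0.6830) + (1/10)(1.0000+0.8300)
  = 0.0011 + 0.0067 + 0.0178 + 0.0321 + 0.0485 + 0.0687 + 0.0942 + 0.1224 + 0.1513 + 0.1830 = 0.7258
G = 1 − 0.7258 = 0.2742

0.274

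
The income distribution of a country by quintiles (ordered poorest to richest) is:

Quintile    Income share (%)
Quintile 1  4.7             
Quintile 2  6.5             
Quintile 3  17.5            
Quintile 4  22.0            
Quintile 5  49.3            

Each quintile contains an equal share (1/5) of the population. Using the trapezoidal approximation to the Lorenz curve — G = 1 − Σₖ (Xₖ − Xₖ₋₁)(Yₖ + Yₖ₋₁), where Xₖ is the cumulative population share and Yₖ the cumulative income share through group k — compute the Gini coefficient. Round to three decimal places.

Cumulative income shares Yₖ: 0.0470, 0.1120, 0.2870, 0.5070, 1.0000
Σ (Xₖ−Xₖ₋₁)(Yₖ+Yₖ₋₁) = (1/5)(0.0470+0.0000) + (1/5)(0.1120+0.0470) + (1/5)(0.2870+0.1120) + (1/5)(0.5070+0.2870) + (1/5)(1.0000+0.5070)
  = 0.0094 + 0.0318 + 0.0798 + 0.1588 + 0.3014 = 0.5812
G = 1 − 0.5812 = 0.4188

0.419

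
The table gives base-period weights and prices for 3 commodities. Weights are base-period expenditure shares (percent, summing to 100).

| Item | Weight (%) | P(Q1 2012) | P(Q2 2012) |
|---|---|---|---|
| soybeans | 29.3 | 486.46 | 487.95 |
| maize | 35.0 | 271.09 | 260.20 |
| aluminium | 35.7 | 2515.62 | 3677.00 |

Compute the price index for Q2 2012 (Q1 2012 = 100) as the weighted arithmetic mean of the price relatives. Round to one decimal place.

115.2

soybeans: 29.3 × (487.95/486.46) = 29.3 × 1.003063 = 29.3897
maize: 35.0 × (260.20/271.09) = 35.0 × 0.959829 = 33.5940
aluminium: 35.7 × (3677.00/2515.62) = 35.7 × 1.461668 = 52.1815
Index = Σ wᵢ·(p₁ᵢ/p₀ᵢ) = 29.3897 + 33.5940 + 52.1815 = 115.1653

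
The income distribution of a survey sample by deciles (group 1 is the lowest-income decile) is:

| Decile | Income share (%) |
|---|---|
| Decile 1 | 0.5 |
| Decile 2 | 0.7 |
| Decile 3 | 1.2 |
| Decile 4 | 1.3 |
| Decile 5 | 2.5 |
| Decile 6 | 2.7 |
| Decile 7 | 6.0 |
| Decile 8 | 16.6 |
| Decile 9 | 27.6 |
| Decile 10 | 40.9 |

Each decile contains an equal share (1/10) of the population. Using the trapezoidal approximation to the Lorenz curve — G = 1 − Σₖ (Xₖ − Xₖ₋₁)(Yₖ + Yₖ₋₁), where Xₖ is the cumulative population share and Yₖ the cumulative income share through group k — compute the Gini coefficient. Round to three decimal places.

Cumulative income shares Yₖ: 0.0050, 0.0120, 0.0240, 0.0370, 0.0620, 0.0890, 0.1490, 0.3150, 0.5910, 1.0000
Σ (Xₖ−Xₖ₋₁)(Yₖ+Yₖ₋₁) = (1/10)(0.0050+0.0000) + (1/10)(0.0120+0.0050) + (1/10)(0.0240+0.0120) + (1/10)(0.0370+0.0240) + (1/10)(0.0620+0.0370) + (1/10)(0.0890+0.0620) + (1/10)(0.1490+0.0890) + (1/10)(0.3150+0.1490) + (1/10)(0.5910+0.3150) + (1/10)(1.0000+0.5910)
  = 0.0005 + 0.0017 + 0.0036 + 0.0061 + 0.0099 + 0.0151 + 0.0238 + 0.0464 + 0.0906 + 0.1591 = 0.3568
G = 1 − 0.3568 = 0.6432

0.643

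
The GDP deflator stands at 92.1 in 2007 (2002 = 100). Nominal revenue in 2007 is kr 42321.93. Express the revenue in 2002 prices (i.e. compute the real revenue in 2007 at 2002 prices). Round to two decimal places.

45952.15

Real = Nominal ÷ (Index/100) = 42321.93 ÷ (92.1/100)
     = 42321.93 ÷ 0.921 = 45952.1498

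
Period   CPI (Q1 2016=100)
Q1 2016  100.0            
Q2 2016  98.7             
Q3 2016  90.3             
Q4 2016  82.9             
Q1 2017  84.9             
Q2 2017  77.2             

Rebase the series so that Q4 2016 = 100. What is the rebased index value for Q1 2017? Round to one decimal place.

102.4

Rebased(Q1 2017) = 84.9 / 82.9 × 100 = 102.4125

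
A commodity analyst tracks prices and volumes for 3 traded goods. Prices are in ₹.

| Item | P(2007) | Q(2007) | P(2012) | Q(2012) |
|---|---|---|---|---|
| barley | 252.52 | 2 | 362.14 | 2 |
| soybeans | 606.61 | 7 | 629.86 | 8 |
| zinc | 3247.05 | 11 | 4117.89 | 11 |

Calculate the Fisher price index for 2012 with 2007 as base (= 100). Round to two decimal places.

Laspeyres component (base-period weights):
ΣP(2012)Q(2007) = 362.14×2 + 629.86×7 + 4117.89×11 = 724.28 + 4409.02 + 45296.79 = 50430.09
ΣP(2007)Q(2007) = 252.52×2 + 606.61×7 + 3247.05×11 = 505.04 + 4246.27 + 35717.55 = 40468.86
L = 50430.09 / 40468.86 × 100 = 124.6146
Paasche component (current-period weights):
ΣP(2012)Q(2012) = 362.14×2 + 629.86×8 + 4117.89×11 = 724.28 + 5038.88 + 45296.79 = 51059.95
ΣP(2007)Q(2012) = 252.52×2 + 606.61×8 + 3247.05×11 = 505.04 + 4852.88 + 35717.55 = 41075.47
P = 51059.95 / 41075.47 × 100 = 124.3076
Fisher = √(L × P) = √(124.6146 × 124.3076) = 124.4610

124.46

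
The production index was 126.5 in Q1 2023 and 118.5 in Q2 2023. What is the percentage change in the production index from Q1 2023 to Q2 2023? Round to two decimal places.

Change = (118.5 − 126.5) / 126.5 × 100
       = -8.0 / 126.5 × 100 = -6.3241%

-6.32%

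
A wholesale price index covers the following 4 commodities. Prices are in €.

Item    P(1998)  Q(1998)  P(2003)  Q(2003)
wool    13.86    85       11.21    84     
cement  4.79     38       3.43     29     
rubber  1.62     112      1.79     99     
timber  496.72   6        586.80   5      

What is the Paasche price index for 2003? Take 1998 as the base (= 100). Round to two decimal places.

Paasche price index uses current-period quantities as weights.
ΣP(2003)·Q(2003) = 11.21×84 + 3.43×29 + 1.79×99 + 586.80×5 = 941.64 + 99.47 + 177.21 + 2934 = 4152.32
ΣP(1998)·Q(2003) = 13.86×84 + 4.79×29 + 1.62×99 + 496.72×5 = 1164.24 + 138.91 + 160.38 + 2483.6 = 3947.13
Index = 4152.32 / 3947.13 × 100 = 105.1985

105.20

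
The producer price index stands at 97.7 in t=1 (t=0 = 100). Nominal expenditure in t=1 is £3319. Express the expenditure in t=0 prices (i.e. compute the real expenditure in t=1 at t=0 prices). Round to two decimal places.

3397.13

Real = Nominal ÷ (Index/100) = 3319 ÷ (97.7/100)
     = 3319 ÷ 0.977 = 3397.1341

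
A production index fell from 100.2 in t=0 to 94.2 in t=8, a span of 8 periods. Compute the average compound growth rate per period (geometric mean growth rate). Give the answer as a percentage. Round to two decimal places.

Growth factor = (94.2/100.2)^(1/8) = (0.940120)^(1/8) = 0.992311
Growth rate = 0.992311 − 1 = -0.007689 = -0.7689%

-0.77%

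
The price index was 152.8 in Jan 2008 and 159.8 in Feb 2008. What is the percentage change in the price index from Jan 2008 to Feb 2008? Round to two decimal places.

Change = (159.8 − 152.8) / 152.8 × 100
       = 7.0 / 152.8 × 100 = 4.5812%

4.58%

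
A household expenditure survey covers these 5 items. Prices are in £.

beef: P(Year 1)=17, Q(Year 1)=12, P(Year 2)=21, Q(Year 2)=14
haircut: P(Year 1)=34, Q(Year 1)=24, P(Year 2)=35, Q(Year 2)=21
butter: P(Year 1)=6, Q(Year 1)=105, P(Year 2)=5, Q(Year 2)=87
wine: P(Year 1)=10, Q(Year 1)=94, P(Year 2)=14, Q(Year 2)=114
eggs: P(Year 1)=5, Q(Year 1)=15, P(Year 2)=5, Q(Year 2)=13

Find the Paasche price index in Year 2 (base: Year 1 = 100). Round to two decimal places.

116.65

Paasche price index uses current-period quantities as weights.
ΣP(Year 2)·Q(Year 2) = 21×14 + 35×21 + 5×87 + 14×114 + 5×13 = 294 + 735 + 435 + 1596 + 65 = 3125
ΣP(Year 1)·Q(Year 2) = 17×14 + 34×21 + 6×87 + 10×114 + 5×13 = 238 + 714 + 522 + 1140 + 65 = 2679
Index = 3125 / 2679 × 100 = 116.6480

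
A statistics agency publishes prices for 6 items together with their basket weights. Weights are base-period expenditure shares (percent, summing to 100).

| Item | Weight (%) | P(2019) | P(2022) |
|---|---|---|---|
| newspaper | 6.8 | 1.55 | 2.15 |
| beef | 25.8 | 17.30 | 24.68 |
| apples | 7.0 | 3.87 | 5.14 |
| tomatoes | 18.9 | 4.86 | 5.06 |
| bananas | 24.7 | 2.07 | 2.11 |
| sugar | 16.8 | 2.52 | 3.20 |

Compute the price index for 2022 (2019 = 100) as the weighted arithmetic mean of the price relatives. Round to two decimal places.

newspaper: 6.8 × (2.15/1.55) = 6.8 × 1.387097 = 9.4323
beef: 25.8 × (24.68/17.30) = 25.8 × 1.426590 = 36.8060
apples: 7.0 × (5.14/3.87) = 7.0 × 1.328165 = 9.2972
tomatoes: 18.9 × (5.06/4.86) = 18.9 × 1.041152 = 19.6778
bananas: 24.7 × (2.11/2.07) = 24.7 × 1.019324 = 25.1773
sugar: 16.8 × (3.20/2.52) = 16.8 × 1.269841 = 21.3333
Index = Σ wᵢ·(p₁ᵢ/p₀ᵢ) = 9.4323 + 36.8060 + 9.2972 + 19.6778 + 25.1773 + 21.3333 = 121.7238

121.72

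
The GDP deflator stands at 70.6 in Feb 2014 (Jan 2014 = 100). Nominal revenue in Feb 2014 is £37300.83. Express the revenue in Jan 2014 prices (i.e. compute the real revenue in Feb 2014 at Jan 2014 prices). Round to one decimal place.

52834.0

Real = Nominal ÷ (Index/100) = 37300.83 ÷ (70.6/100)
     = 37300.83 ÷ 0.706 = 52834.0368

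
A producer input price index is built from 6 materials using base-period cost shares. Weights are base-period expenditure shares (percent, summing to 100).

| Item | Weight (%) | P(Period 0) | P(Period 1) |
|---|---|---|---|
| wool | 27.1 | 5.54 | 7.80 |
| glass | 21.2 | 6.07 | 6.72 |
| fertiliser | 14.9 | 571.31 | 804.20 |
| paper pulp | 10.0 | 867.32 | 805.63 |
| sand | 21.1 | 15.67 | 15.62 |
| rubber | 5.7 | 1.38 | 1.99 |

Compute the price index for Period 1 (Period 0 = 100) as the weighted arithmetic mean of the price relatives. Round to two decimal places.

wool: 27.1 × (7.80/5.54) = 27.1 × 1.407942 = 38.1552
glass: 21.2 × (6.72/6.07) = 21.2 × 1.107084 = 23.4702
fertiliser: 14.9 × (804.20/571.31) = 14.9 × 1.407642 = 20.9739
paper pulp: 10.0 × (805.63/867.32) = 10.0 × 0.928873 = 9.2887
sand: 21.1 × (15.62/15.67) = 21.1 × 0.996809 = 21.0327
rubber: 5.7 × (1.99/1.38) = 5.7 × 1.442029 = 8.2196
Index = Σ wᵢ·(p₁ᵢ/p₀ᵢ) = 38.1552 + 23.4702 + 20.9739 + 9.2887 + 21.0327 + 8.2196 = 121.1403

121.14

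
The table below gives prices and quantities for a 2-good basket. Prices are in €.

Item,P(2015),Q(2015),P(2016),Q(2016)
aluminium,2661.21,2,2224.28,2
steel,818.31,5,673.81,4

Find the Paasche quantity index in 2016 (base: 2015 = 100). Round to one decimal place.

Paasche quantity index uses current-period prices as weights.
ΣP(2016)·Q(2016) = 2224.28×2 + 673.81×4 = 4448.56 + 2695.24 = 7143.8
ΣP(2016)·Q(2015) = 2224.28×2 + 673.81×5 = 4448.56 + 3369.05 = 7817.61
Index = 7143.8 / 7817.61 × 100 = 91.3809

91.4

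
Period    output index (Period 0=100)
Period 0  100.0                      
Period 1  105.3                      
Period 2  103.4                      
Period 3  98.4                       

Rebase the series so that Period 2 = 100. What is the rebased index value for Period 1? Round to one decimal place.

101.8

Rebased(Period 1) = 105.3 / 103.4 × 100 = 101.8375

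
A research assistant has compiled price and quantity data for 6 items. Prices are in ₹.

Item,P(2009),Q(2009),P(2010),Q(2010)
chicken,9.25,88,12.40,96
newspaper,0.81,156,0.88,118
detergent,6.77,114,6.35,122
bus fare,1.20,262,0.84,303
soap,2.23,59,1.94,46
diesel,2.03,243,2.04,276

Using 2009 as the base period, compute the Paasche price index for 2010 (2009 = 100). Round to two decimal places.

104.93

Paasche price index uses current-period quantities as weights.
ΣP(2010)·Q(2010) = 12.40×96 + 0.88×118 + 6.35×122 + 0.84×303 + 1.94×46 + 2.04×276 = 1190.4 + 103.84 + 774.7 + 254.52 + 89.24 + 563.04 = 2975.74
ΣP(2009)·Q(2010) = 9.25×96 + 0.81×118 + 6.77×122 + 1.20×303 + 2.23×46 + 2.03×276 = 888 + 95.58 + 825.94 + 363.6 + 102.58 + 560.28 = 2835.98
Index = 2975.74 / 2835.98 × 100 = 104.9281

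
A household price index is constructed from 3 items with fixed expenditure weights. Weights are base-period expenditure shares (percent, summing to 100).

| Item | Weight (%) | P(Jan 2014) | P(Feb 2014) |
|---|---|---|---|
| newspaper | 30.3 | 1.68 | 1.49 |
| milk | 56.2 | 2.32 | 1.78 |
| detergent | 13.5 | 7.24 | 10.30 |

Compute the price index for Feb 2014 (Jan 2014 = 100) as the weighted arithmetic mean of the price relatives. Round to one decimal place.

89.2

newspaper: 30.3 × (1.49/1.68) = 30.3 × 0.886905 = 26.8732
milk: 56.2 × (1.78/2.32) = 56.2 × 0.767241 = 43.1190
detergent: 13.5 × (10.30/7.24) = 13.5 × 1.422652 = 19.2058
Index = Σ wᵢ·(p₁ᵢ/p₀ᵢ) = 26.8732 + 43.1190 + 19.2058 = 89.1980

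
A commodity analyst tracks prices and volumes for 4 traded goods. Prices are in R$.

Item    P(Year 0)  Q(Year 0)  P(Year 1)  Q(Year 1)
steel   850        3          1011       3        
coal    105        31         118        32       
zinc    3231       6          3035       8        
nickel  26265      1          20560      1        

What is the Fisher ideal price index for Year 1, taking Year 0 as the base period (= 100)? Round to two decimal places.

Laspeyres component (base-period weights):
ΣP(Year 1)Q(Year 0) = 1011×3 + 118×31 + 3035×6 + 20560×1 = 3033 + 3658 + 18210 + 20560 = 45461
ΣP(Year 0)Q(Year 0) = 850×3 + 105×31 + 3231×6 + 26265×1 = 2550 + 3255 + 19386 + 26265 = 51456
L = 45461 / 51456 × 100 = 88.3493
Paasche component (current-period weights):
ΣP(Year 1)Q(Year 1) = 1011×3 + 118×32 + 3035×8 + 20560×1 = 3033 + 3776 + 24280 + 20560 = 51649
ΣP(Year 0)Q(Year 1) = 850×3 + 105×32 + 3231×8 + 26265×1 = 2550 + 3360 + 25848 + 26265 = 58023
P = 51649 / 58023 × 100 = 89.0147
Fisher = √(L × P) = √(88.3493 × 89.0147) = 88.6814

88.68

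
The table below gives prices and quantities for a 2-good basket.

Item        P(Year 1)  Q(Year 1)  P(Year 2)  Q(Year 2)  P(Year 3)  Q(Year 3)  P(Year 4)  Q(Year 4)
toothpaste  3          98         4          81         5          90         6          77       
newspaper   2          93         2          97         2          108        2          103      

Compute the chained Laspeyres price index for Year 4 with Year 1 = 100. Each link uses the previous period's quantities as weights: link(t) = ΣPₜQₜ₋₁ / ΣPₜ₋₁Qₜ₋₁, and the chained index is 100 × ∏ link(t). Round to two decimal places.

Link Year 1→Year 2:
ΣP(Year 2)Q(Year 1) = 4×98 + 2×93 = 392 + 186 = 578
ΣP(Year 1)Q(Year 1) = 3×98 + 2×93 = 294 + 186 = 480
link = 578/480 = 1.204167
Link Year 2→Year 3:
ΣP(Year 3)Q(Year 2) = 5×81 + 2×97 = 405 + 194 = 599
ΣP(Year 2)Q(Year 2) = 4×81 + 2×97 = 324 + 194 = 518
link = 599/518 = 1.156371
Link Year 3→Year 4:
ΣP(Year 4)Q(Year 3) = 6×90 + 2×108 = 540 + 216 = 756
ΣP(Year 3)Q(Year 3) = 5×90 + 2×108 = 450 + 216 = 666
link = 756/666 = 1.135135
Chained index = 100 × 1.204167 × 1.156371 × 1.135135 = 158.0634

158.06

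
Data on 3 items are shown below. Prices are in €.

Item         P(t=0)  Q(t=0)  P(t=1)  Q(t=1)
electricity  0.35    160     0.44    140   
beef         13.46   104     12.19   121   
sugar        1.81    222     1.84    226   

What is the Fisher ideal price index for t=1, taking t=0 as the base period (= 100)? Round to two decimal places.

Laspeyres component (base-period weights):
ΣP(t=1)Q(t=0) = 0.44×160 + 12.19×104 + 1.84×222 = 70.4 + 1267.76 + 408.48 = 1746.64
ΣP(t=0)Q(t=0) = 0.35×160 + 13.46×104 + 1.81×222 = 56 + 1399.84 + 401.82 = 1857.66
L = 1746.64 / 1857.66 × 100 = 94.0237
Paasche component (current-period weights):
ΣP(t=1)Q(t=1) = 0.44×140 + 12.19×121 + 1.84×226 = 61.6 + 1474.99 + 415.84 = 1952.43
ΣP(t=0)Q(t=1) = 0.35×140 + 13.46×121 + 1.81×226 = 49 + 1628.66 + 409.06 = 2086.72
P = 1952.43 / 2086.72 × 100 = 93.5645
Fisher = √(L × P) = √(94.0237 × 93.5645) = 93.7938

93.79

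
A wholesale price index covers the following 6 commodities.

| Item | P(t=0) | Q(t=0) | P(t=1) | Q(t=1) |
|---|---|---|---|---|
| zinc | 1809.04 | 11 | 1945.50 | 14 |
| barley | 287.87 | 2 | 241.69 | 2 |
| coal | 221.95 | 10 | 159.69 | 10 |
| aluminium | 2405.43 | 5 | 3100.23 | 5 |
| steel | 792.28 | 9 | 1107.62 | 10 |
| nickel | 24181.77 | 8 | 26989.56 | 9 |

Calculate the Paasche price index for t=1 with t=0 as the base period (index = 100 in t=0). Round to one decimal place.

Paasche price index uses current-period quantities as weights.
ΣP(t=1)·Q(t=1) = 1945.50×14 + 241.69×2 + 159.69×10 + 3100.23×5 + 1107.62×10 + 26989.56×9 = 27237 + 483.38 + 1596.9 + 15501.15 + 11076.2 + 242906.04 = 298800.67
ΣP(t=0)·Q(t=1) = 1809.04×14 + 287.87×2 + 221.95×10 + 2405.43×5 + 792.28×10 + 24181.77×9 = 25326.56 + 575.74 + 2219.5 + 12027.15 + 7922.8 + 217635.93 = 265707.68
Index = 298800.67 / 265707.68 × 100 = 112.4547

112.5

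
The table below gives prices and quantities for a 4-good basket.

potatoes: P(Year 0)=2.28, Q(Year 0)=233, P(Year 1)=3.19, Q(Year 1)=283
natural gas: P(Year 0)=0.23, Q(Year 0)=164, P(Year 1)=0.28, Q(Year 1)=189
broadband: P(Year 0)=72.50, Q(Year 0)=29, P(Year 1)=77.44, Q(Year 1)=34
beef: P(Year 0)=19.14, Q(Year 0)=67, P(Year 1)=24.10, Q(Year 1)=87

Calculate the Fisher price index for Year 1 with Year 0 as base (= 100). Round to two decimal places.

117.79

Laspeyres component (base-period weights):
ΣP(Year 1)Q(Year 0) = 3.19×233 + 0.28×164 + 77.44×29 + 24.10×67 = 743.27 + 45.92 + 2245.76 + 1614.7 = 4649.65
ΣP(Year 0)Q(Year 0) = 2.28×233 + 0.23×164 + 72.50×29 + 19.14×67 = 531.24 + 37.72 + 2102.5 + 1282.38 = 3953.84
L = 4649.65 / 3953.84 × 100 = 117.5983
Paasche component (current-period weights):
ΣP(Year 1)Q(Year 1) = 3.19×283 + 0.28×189 + 77.44×34 + 24.10×87 = 902.77 + 52.92 + 2632.96 + 2096.7 = 5685.35
ΣP(Year 0)Q(Year 1) = 2.28×283 + 0.23×189 + 72.50×34 + 19.14×87 = 645.24 + 43.47 + 2465 + 1665.18 = 4818.89
P = 5685.35 / 4818.89 × 100 = 117.9805
Fisher = √(L × P) = √(117.5983 × 117.9805) = 117.7893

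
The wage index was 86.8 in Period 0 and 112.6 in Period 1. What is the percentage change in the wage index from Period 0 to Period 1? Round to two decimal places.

29.72%

Change = (112.6 − 86.8) / 86.8 × 100
       = 25.8 / 86.8 × 100 = 29.7235%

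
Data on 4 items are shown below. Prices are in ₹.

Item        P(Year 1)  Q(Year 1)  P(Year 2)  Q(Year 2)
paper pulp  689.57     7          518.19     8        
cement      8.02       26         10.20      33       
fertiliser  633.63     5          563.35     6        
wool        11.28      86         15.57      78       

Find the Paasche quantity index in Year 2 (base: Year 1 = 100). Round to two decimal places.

Paasche quantity index uses current-period prices as weights.
ΣP(Year 2)·Q(Year 2) = 518.19×8 + 10.20×33 + 563.35×6 + 15.57×78 = 4145.52 + 336.6 + 3380.1 + 1214.46 = 9076.68
ΣP(Year 2)·Q(Year 1) = 518.19×7 + 10.20×26 + 563.35×5 + 15.57×86 = 3627.33 + 265.2 + 2816.75 + 1339.02 = 8048.3
Index = 9076.68 / 8048.3 × 100 = 112.7776

112.78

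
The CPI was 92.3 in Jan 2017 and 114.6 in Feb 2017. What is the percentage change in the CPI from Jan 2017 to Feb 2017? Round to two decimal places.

24.16%

Change = (114.6 − 92.3) / 92.3 × 100
       = 22.3 / 92.3 × 100 = 24.1603%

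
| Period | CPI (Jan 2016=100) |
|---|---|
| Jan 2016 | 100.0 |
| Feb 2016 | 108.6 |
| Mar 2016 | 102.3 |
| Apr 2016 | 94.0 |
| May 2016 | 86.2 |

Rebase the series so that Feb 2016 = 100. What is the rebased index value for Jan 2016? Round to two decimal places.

Rebased(Jan 2016) = 100.0 / 108.6 × 100 = 92.0810

92.08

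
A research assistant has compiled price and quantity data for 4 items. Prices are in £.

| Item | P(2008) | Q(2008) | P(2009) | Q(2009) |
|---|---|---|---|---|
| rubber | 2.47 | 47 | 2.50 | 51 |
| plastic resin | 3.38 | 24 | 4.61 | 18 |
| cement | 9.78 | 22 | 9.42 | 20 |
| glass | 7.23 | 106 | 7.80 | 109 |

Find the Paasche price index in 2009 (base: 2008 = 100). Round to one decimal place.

Paasche price index uses current-period quantities as weights.
ΣP(2009)·Q(2009) = 2.50×51 + 4.61×18 + 9.42×20 + 7.80×109 = 127.5 + 82.98 + 188.4 + 850.2 = 1249.08
ΣP(2008)·Q(2009) = 2.47×51 + 3.38×18 + 9.78×20 + 7.23×109 = 125.97 + 60.84 + 195.6 + 788.07 = 1170.48
Index = 1249.08 / 1170.48 × 100 = 106.7152

106.7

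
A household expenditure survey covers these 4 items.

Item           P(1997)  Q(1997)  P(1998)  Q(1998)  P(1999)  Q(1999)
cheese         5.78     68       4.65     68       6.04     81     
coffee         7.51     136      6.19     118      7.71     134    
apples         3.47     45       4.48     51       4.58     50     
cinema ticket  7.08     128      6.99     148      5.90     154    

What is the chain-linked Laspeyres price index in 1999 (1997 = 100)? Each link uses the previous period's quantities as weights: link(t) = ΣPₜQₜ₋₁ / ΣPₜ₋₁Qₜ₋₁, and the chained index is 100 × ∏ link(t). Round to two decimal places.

95.66

Link 1997→1998:
ΣP(1998)Q(1997) = 4.65×68 + 6.19×136 + 4.48×45 + 6.99×128 = 316.2 + 841.84 + 201.6 + 894.72 = 2254.36
ΣP(1997)Q(1997) = 5.78×68 + 7.51×136 + 3.47×45 + 7.08×128 = 393.04 + 1021.36 + 156.15 + 906.24 = 2476.79
link = 2254.36/2476.79 = 0.910194
Link 1998→1999:
ΣP(1999)Q(1998) = 6.04×68 + 7.71×118 + 4.58×51 + 5.90×148 = 410.72 + 909.78 + 233.58 + 873.2 = 2427.28
ΣP(1998)Q(1998) = 4.65×68 + 6.19×118 + 4.48×51 + 6.99×148 = 316.2 + 730.42 + 228.48 + 1034.52 = 2309.62
link = 2427.28/2309.62 = 1.050943
Chained index = 100 × 0.910194 × 1.050943 = 95.6563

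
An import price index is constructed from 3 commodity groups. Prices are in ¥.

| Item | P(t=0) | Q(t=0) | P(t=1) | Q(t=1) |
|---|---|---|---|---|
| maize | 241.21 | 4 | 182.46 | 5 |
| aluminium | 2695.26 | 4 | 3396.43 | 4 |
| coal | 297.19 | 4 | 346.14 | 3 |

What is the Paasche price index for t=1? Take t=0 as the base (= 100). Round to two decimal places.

Paasche price index uses current-period quantities as weights.
ΣP(t=1)·Q(t=1) = 182.46×5 + 3396.43×4 + 346.14×3 = 912.3 + 13585.72 + 1038.42 = 15536.44
ΣP(t=0)·Q(t=1) = 241.21×5 + 2695.26×4 + 297.19×3 = 1206.05 + 10781.04 + 891.57 = 12878.66
Index = 15536.44 / 12878.66 × 100 = 120.6371

120.64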